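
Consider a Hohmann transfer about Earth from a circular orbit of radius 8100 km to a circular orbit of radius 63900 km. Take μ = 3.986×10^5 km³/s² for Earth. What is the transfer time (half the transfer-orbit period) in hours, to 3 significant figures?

Semi-major axis of the transfer orbit: a_t = (8100 + 63900)/2 = 36000 km.
Half the transfer-orbit period gives t = π√(a_t³/μ) = 33990 s.
Converting: 33990 s ÷ 3600 s/hour = 9.44 hours.

t = 9.44 hours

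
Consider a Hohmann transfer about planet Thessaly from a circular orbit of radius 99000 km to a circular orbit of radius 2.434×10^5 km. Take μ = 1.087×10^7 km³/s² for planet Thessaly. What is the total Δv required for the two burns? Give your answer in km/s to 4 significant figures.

Δv = 3.617 km/s

Transfer-ellipse semi-major axis a_t = (r₁ + r₂)/2 = (99000 + 2.434×10^5)/2 = 1.712×10^5 km.
Circular speed at r₁: v₁ = √(μ/r₁) = √(1.087×10^7/99000) = 10.478 km/s.
Transfer-orbit speed at r₁ (v² = μ(2/r − 1/a)): v_p = √[μ(2/r₁ − 1/a_t)] = 12.494 km/s.
First burn Δv₁ = |v_p − v₁| = 2.016 km/s.
Circular speed at r₂: v₂ = √(μ/r₂) = 6.683 km/s.
Transfer-orbit speed at r₂: v_a = √[μ(2/r₂ − 1/a_t)] = 5.082 km/s.
Second burn Δv₂ = |v₂ − v_a| = 1.601 km/s.
Δv = Δv₁ + Δv₂ = 2.016 + 1.601 = 3.617 km/s.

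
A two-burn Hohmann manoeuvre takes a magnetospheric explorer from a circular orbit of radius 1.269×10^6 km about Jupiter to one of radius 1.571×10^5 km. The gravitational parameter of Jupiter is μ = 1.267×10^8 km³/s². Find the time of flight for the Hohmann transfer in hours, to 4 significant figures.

t = 46.68 hours

The Hohmann ellipse has a_t = (r₁ + r₂)/2 = 7.1305×10^5 km.
Transfer time t = π√(a_t³/μ) = π√((7.1305×10^5)³ / 1.267×10^8) = 1.6805×10^5 s.
Converting: 1.6805×10^5 s ÷ 3600 s/hour = 46.68 hours.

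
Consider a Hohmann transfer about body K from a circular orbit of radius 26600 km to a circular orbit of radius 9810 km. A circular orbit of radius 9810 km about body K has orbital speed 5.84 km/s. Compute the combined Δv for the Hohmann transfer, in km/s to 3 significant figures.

Δv = 2.16 km/s

From the circular-orbit relation v² = μ/r at r = 9810 km: μ = v²r = (5.84)² × 9810 = 3.34576×10^5 km³/s².
Transfer-ellipse semi-major axis a_t = (r₁ + r₂)/2 = (26600 + 9810)/2 = 18205 km.
At r₁ the circular-orbit speed is v₁ = √(μ/r₁) = 3.54655 km/s.
Transfer-orbit speed at r₁ (vis-viva equation): v_a = √[μ(2/r₁ − 1/a_t)] = 2.60343 km/s.
First burn Δv₁ = |v_a − v₁| = 0.9431 km/s.
At r₂, v₂ = √(μ/r₂) = 5.840 km/s.
Transfer-orbit speed at r₂: v_p = √[μ(2/r₂ − 1/a_t)] = 7.059 km/s.
Second burn Δv₂ = |v₂ − v_p| = 1.219 km/s.
Δv = Δv₁ + Δv₂ = 0.9431 + 1.219 = 2.162 km/s.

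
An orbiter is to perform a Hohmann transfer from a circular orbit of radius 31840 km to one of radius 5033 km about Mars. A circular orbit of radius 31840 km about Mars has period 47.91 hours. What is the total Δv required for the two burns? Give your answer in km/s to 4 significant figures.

From Kepler's third law T² = 4π²r³/μ at r = 31840 km, T = 47.91 hours = 47.91 × 3600 s = 1.72476×10^5 s: μ = 4π²r³/T² = 42837.2 km³/s².
Transfer-ellipse semi-major axis a_t = (r₁ + r₂)/2 = (31840 + 5033)/2 = 18436.5 km.
At r₁ the circular-orbit speed is v₁ = √(μ/r₁) = 1.1599 km/s.
On the transfer ellipse at r₁, v² = μ(2/r − 1/a) gives v_a = √[μ(2/r₁ − 1/a_t)] = 0.60604 km/s.
First burn Δv₁ = |v_a − v₁| = 0.5539 km/s.
Circular speed at r₂: v₂ = √(μ/r₂) = 2.9174 km/s.
Transfer-orbit speed at r₂: v_p = √[μ(2/r₂ − 1/a_t)] = 3.8339 km/s.
Second burn Δv₂ = |v₂ − v_p| = 0.9165 km/s.
Total Δv = Δv₁ + Δv₂ = 1.470 km/s.

Δv = 1.470 km/s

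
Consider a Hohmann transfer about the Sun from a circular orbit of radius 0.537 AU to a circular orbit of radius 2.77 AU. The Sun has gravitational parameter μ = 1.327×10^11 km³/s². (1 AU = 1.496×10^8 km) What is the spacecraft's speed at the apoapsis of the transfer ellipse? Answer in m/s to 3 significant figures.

In km: r₁ = 0.537 × 1.496×10^8 = 8.03352×10^7 km; r₂ = 2.77 × 1.496×10^8 = 4.14392×10^8 km.
Transfer-ellipse semi-major axis a_t = (r₁ + r₂)/2 = (8.03352×10^7 + 4.14392×10^8)/2 = 2.473636×10^8 km.
At apoapsis, r = 4.14392×10^8 km.
From the vis-viva equation, v = √[μ(2/r − 1/a_t)] = 10.20 km/s.

v = 10200 m/s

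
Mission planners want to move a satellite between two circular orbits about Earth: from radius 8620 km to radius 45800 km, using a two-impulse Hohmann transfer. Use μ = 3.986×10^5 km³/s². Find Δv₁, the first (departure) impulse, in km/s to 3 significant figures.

Δv₁ = 2.02 km/s

Semi-major axis of the transfer orbit: a_t = (8620 + 45800)/2 = 27210 km.
Circular speed at r = 8620 km: v_c = √(μ/r) = 6.800 km/s.
Vis-viva on the transfer ellipse at r = 8620 km gives v_t = √[μ(2/r − 1/a_t)] = 8.822 km/s.
Δv₁ = |v_t − v_c| = |8.822 − 6.800| = 2.022 km/s.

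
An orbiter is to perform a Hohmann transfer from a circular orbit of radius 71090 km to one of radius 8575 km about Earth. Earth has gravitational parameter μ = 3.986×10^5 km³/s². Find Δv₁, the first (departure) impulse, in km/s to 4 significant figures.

Semi-major axis of the transfer orbit: a_t = (71090 + 8575)/2 = 39832.5 km.
Circular speed at r = 71090 km: v_c = √(μ/r) = 2.368 km/s.
Vis-viva on the transfer ellipse at r = 71090 km gives v_t = √[μ(2/r − 1/a_t)] = 1.099 km/s.
Δv₁ = |v_t − v_c| = |1.099 − 2.368| = 1.269 km/s.

Δv₁ = 1.269 km/s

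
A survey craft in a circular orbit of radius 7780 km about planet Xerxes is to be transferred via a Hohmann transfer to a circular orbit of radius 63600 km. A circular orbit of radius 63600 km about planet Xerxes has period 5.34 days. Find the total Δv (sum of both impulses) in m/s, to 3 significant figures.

From Kepler's third law T² = 4π²r³/μ at r = 63600 km, T = 5.34 days = 5.34 × 86400 s = 4.61376×10^5 s: μ = 4π²r³/T² = 47711.3 km³/s².
Semi-major axis of the transfer orbit: a_t = (7780 + 63600)/2 = 35690 km.
At r₁ the circular-orbit speed is v₁ = √(μ/r₁) = 2.4764 km/s.
On the transfer ellipse at r₁, vis-viva equation gives v_p = √[μ(2/r₁ − 1/a_t)] = 3.3058 km/s.
First burn Δv₁ = |v_p − v₁| = 0.8294 km/s.
Circular speed at r₂: v₂ = √(μ/r₂) = 0.8661 km/s.
Transfer-orbit speed at r₂: v_a = √[μ(2/r₂ − 1/a_t)] = 0.4044 km/s.
Second burn Δv₂ = |v₂ − v_a| = 0.4617 km/s.
Δv = Δv₁ + Δv₂ = 0.8294 + 0.4617 = 1.291 km/s.

Δv = 1290 m/s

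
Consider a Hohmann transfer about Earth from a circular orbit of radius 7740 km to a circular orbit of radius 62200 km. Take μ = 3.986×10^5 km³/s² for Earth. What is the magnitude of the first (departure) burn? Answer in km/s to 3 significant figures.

Transfer-ellipse semi-major axis a_t = (r₁ + r₂)/2 = (7740 + 62200)/2 = 34970 km.
On the circular orbit at r = 7740 km, v_c = √(μ/r) = 7.1763 km/s.
Transfer-orbit speed at the same r (vis-viva, a = a_t): v_t = √[μ(2/r − 1/a_t)] = 9.5707 km/s.
Δv₁ = |v_t − v_c| = |9.5707 − 7.1763| = 2.394 km/s.

Δv₁ = 2.39 km/s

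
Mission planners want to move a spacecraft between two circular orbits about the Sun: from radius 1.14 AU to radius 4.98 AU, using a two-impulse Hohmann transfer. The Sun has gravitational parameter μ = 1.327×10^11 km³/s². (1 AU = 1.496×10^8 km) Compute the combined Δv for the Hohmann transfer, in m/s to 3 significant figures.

Δv = 12900 m/s

In km: r₁ = 1.14 × 1.496×10^8 = 1.70544×10^8 km; r₂ = 4.98 × 1.496×10^8 = 7.45008×10^8 km.
Semi-major axis of the transfer orbit: a_t = (1.70544×10^8 + 7.45008×10^8)/2 = 4.57776×10^8 km.
Circular speed at r₁: v₁ = √(μ/r₁) = √(1.327×10^11/1.70544×10^8) = 27.894 km/s.
On the transfer ellipse at r₁, vis-viva equation gives v_p = √[μ(2/r₁ − 1/a_t)] = 35.585 km/s.
First burn Δv₁ = |v_p − v₁| = 7.691 km/s.
At r₂, v₂ = √(μ/r₂) = 13.346 km/s.
Transfer-orbit speed at r₂: v_a = √[μ(2/r₂ − 1/a_t)] = 8.1460 km/s.
Second burn Δv₂ = |v₂ − v_a| = 5.200 km/s.
Δv = Δv₁ + Δv₂ = 7.691 + 5.200 = 12.89 km/s.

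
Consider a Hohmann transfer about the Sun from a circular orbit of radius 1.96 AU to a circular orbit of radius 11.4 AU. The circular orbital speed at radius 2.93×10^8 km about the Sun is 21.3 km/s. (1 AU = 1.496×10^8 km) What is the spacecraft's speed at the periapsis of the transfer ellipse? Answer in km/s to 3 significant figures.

v = 27.8 km/s

From the circular-orbit relation v² = μ/r at r = 2.93×10^8 km: μ = v²r = (21.3)² × 2.93×10^8 = 1.32931×10^11 km³/s².
In km: r₁ = 1.96 × 1.496×10^8 = 2.93216×10^8 km; r₂ = 11.4 × 1.496×10^8 = 1.70544×10^9 km.
The Hohmann ellipse has a_t = (r₁ + r₂)/2 = 9.99328×10^8 km.
The periapsis of the transfer ellipse is at r = 2.93216×10^8 km.
Vis-viva: v = √[μ(2/r − 1/a_t)] = √[1.32931×10^11 × (2/2.93216×10^8 − 1/9.99328×10^8)] = 27.82 km/s.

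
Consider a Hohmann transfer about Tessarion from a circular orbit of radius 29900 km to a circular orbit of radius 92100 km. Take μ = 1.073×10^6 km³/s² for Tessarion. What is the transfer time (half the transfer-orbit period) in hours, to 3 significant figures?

Semi-major axis of the transfer orbit: a_t = (29900 + 92100)/2 = 61000 km.
Transfer time t = π√(a_t³/μ) = π√((61000)³ / 1.073×10^6) = 45690 s.
Converting: 45690 s ÷ 3600 s/hour = 12.7 hours.

t = 12.7 hours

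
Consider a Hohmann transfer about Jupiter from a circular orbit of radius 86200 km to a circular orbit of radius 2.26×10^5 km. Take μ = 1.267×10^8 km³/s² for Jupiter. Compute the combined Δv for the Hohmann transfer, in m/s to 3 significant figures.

Δv = 13900 m/s

Semi-major axis of the transfer orbit: a_t = (86200 + 2.260×10^5)/2 = 1.561×10^5 km.
At r₁ the circular-orbit speed is v₁ = √(μ/r₁) = 38.338 km/s.
Transfer-orbit speed at r₁ (v² = μ(2/r − 1/a)): v_p = √[μ(2/r₁ − 1/a_t)] = 46.130 km/s.
First burn Δv₁ = |v_p − v₁| = 7.7920 km/s.
Circular speed at r₂: v₂ = √(μ/r₂) = 23.6774 km/s.
Transfer-orbit speed at r₂: v_a = √[μ(2/r₂ − 1/a_t)] = 17.5949 km/s.
Second burn Δv₂ = |v₂ − v_a| = 6.0825 km/s.
Total Δv = Δv₁ + Δv₂ = 13.87 km/s.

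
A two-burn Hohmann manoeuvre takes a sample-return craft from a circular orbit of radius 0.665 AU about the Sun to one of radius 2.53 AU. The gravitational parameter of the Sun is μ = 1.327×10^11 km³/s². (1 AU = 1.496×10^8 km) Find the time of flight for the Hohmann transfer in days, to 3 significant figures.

In km: r₁ = 0.665 × 1.496×10^8 = 9.9484×10^7 km; r₂ = 2.53 × 1.496×10^8 = 3.78488×10^8 km.
Transfer-ellipse semi-major axis a_t = (r₁ + r₂)/2 = (9.9484×10^7 + 3.78488×10^8)/2 = 2.38986×10^8 km.
By Kepler's third law the transfer-orbit period is T = 2π√(a_t³/μ), so t = T/2 = 3.186×10^7 s.
Converting: 3.186×10^7 s ÷ 86400 s/day = 369 days.

t = 369 days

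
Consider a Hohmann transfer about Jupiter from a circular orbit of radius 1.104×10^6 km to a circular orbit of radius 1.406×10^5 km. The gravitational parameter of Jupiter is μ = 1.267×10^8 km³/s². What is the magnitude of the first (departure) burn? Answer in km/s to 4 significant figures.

Δv₁ = 5.621 km/s

The Hohmann ellipse has a_t = (r₁ + r₂)/2 = 6.223×10^5 km.
On the circular orbit at r = 1.104×10^6 km, v_c = √(μ/r) = 10.713 km/s.
Transfer-orbit speed at the same r (vis-viva, a = a_t): v_t = √[μ(2/r − 1/a_t)] = 5.0921 km/s.
Δv₁ = |v_t − v_c| = |5.0921 − 10.713| = 5.621 km/s.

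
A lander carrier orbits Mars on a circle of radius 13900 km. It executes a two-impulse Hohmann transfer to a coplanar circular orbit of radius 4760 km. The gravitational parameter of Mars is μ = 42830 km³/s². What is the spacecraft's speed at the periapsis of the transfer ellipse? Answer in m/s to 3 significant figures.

v = 3660 m/s

The Hohmann ellipse has a_t = (r₁ + r₂)/2 = 9330 km.
The periapsis of the transfer ellipse is at r = 4760 km.
Vis-viva: v = √[μ(2/r − 1/a_t)] = √[42830 × (2/4760 − 1/9330)] = 3.661 km/s.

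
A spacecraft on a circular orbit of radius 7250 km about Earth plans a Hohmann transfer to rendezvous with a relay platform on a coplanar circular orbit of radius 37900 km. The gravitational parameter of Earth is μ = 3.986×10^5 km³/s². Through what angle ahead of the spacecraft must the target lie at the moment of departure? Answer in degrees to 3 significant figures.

φ = 97.3°

Semi-major axis of the transfer orbit: a_t = (7250 + 37900)/2 = 22575 km.
Transfer time t = π√(a_t³/μ) = 16878 s.
The target's mean motion on its circular orbit is ω₂ = √(μ/r₂³) = 8.5568×10^-5 rad/s.
Angle swept by the target during transfer: ω₂·t = 1.44422 rad = 82.748°.
Arrival is 180° from departure on the ellipse, so φ = 180° − 82.748° = 97.3°.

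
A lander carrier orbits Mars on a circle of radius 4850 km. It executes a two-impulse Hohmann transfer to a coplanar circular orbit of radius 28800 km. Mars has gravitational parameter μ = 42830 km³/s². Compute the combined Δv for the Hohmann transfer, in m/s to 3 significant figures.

Transfer-ellipse semi-major axis a_t = (r₁ + r₂)/2 = (4850 + 28800)/2 = 16825 km.
Circular speed at r₁: v₁ = √(μ/r₁) = √(42830/4850) = 2.9717 km/s.
Transfer-orbit speed at r₁ (v² = μ(2/r − 1/a)): v_p = √[μ(2/r₁ − 1/a_t)] = 3.8880 km/s.
First burn Δv₁ = |v_p − v₁| = 0.9163 km/s.
At r₂, v₂ = √(μ/r₂) = 1.21949 km/s.
Transfer-orbit speed at r₂: v_a = √[μ(2/r₂ − 1/a_t)] = 0.654743 km/s.
Second burn Δv₂ = |v₂ − v_a| = 0.5647 km/s.
Total Δv = Δv₁ + Δv₂ = 1.481 km/s.

Δv = 1480 m/s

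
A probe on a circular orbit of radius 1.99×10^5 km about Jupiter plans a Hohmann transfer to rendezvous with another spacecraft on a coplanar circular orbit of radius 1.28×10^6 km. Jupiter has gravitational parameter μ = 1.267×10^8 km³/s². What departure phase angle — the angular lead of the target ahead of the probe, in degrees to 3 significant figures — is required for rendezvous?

The Hohmann ellipse has a_t = (r₁ + r₂)/2 = 7.395×10^5 km.
Transfer time t = π√(a_t³/μ) = 1.77488×10^5 s.
Target angular speed ω₂ = √(μ/r₂³) = 7.77273×10^-6 rad/s.
Angle swept by the target during transfer: ω₂·t = 1.37957 rad = 79.04°.
The probe traverses 180° on the transfer ellipse, so the target must lead by 180° − 79.04° = 101°.

φ = 101°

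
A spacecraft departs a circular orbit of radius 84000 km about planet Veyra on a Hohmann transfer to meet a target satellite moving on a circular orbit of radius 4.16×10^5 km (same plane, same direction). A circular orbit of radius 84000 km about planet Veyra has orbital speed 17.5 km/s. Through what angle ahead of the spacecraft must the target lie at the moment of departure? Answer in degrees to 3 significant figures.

φ = 96.1°

From the circular-orbit relation v² = μ/r at r = 84000 km: μ = v²r = (17.5)² × 84000 = 2.57250×10^7 km³/s².
The Hohmann ellipse has a_t = (r₁ + r₂)/2 = 2.500×10^5 km.
Transfer time t = π√(a_t³/μ) = 77425 s.
The target's mean motion on its circular orbit is ω₂ = √(μ/r₂³) = 1.8903×10^-5 rad/s.
Angle swept by the target during transfer: ω₂·t = 1.4636 rad = 83.86°.
Arrival is 180° from departure on the ellipse, so φ = 180° − 83.86° = 96.1°.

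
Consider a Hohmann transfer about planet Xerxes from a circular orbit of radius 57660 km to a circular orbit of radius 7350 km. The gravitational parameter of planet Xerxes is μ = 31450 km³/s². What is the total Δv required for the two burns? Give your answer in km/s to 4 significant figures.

Δv = 1.074 km/s

Transfer-ellipse semi-major axis a_t = (r₁ + r₂)/2 = (57660 + 7350)/2 = 32505 km.
At r₁ the circular-orbit speed is v₁ = √(μ/r₁) = 0.7385 km/s.
Transfer-orbit speed at r₁ (v² = μ(2/r − 1/a)): v_a = √[μ(2/r₁ − 1/a_t)] = 0.3512 km/s.
First burn Δv₁ = |v_a − v₁| = 0.3873 km/s.
Circular speed at r₂: v₂ = √(μ/r₂) = 2.06855 km/s.
Transfer-orbit speed at r₂: v_p = √[μ(2/r₂ − 1/a_t)] = 2.75505 km/s.
Second burn Δv₂ = |v₂ − v_p| = 0.6865 km/s.
Δv = Δv₁ + Δv₂ = 0.3873 + 0.6865 = 1.074 km/s.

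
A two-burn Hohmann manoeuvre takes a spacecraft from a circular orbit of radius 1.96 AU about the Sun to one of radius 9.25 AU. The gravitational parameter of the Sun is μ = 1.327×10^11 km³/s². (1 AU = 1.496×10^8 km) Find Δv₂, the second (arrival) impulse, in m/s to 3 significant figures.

Δv₂ = 4000 m/s

In km: r₁ = 1.96 × 1.496×10^8 = 2.93216×10^8 km; r₂ = 9.25 × 1.496×10^8 = 1.3838×10^9 km.
Semi-major axis of the transfer orbit: a_t = (2.93216×10^8 + 1.3838×10^9)/2 = 8.38508×10^8 km.
On the circular orbit at r = 1.3838×10^9 km, v_c = √(μ/r) = 9.793 km/s.
Transfer-orbit speed at the same r (vis-viva, a = a_t): v_t = √[μ(2/r − 1/a_t)] = 5.791 km/s.
Δv₂ = |v_t − v_c| = |5.791 − 9.793| = 4.002 km/s.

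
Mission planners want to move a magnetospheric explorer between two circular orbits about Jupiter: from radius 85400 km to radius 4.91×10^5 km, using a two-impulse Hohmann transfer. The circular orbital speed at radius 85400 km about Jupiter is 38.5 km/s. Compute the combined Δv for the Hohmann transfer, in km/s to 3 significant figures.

From the circular-orbit relation v² = μ/r at r = 85400 km: μ = v²r = (38.5)² × 85400 = 1.26584×10^8 km³/s².
Transfer-ellipse semi-major axis a_t = (r₁ + r₂)/2 = (85400 + 4.910×10^5)/2 = 2.882×10^5 km.
At r₁ the circular-orbit speed is v₁ = √(μ/r₁) = 38.50 km/s.
Transfer-orbit speed at r₁ (vis-viva): v_p = √[μ(2/r₁ − 1/a_t)] = 50.25 km/s.
First burn Δv₁ = |v_p − v₁| = 11.75 km/s.
At r₂, v₂ = √(μ/r₂) = 16.056 km/s.
Transfer-orbit speed at r₂: v_a = √[μ(2/r₂ − 1/a_t)] = 8.7404 km/s.
Second burn Δv₂ = |v₂ − v_a| = 7.316 km/s.
Total Δv = Δv₁ + Δv₂ = 19.07 km/s.

Δv = 19.1 km/s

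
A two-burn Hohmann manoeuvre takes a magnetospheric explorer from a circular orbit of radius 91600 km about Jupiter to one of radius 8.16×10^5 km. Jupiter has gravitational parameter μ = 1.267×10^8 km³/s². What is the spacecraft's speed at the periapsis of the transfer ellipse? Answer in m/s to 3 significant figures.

Semi-major axis of the transfer orbit: a_t = (91600 + 8.160×10^5)/2 = 4.538×10^5 km.
The periapsis of the transfer ellipse is at r = 91600 km.
Applying v² = μ(2/r − 1/a_t): v = 49.87 km/s.

v = 49900 m/s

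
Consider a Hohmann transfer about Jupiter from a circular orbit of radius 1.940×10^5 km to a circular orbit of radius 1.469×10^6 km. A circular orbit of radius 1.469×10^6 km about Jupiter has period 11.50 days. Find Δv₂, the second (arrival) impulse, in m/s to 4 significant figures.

From Kepler's third law T² = 4π²r³/μ at r = 1.469×10^6 km, T = 11.50 days = 11.50 × 86400 s = 9.936×10^5 s: μ = 4π²r³/T² = 1.26766×10^8 km³/s².
Semi-major axis of the transfer orbit: a_t = (1.940×10^5 + 1.469×10^6)/2 = 8.315×10^5 km.
On the circular orbit at r = 1.469×10^6 km, v_c = √(μ/r) = 9.289 km/s.
Transfer-orbit speed at the same r (vis-viva, a = a_t): v_t = √[μ(2/r − 1/a_t)] = 4.487 km/s.
Δv₂ = |v_t − v_c| = |4.487 − 9.289| = 4.802 km/s.

Δv₂ = 4802 m/s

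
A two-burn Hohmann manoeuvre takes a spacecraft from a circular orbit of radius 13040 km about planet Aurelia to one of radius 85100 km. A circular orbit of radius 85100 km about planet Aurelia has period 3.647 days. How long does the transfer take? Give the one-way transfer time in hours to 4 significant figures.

t = 19.16 hours

From Kepler's third law T² = 4π²r³/μ at r = 85100 km, T = 3.647 days = 3.647 × 86400 s = 3.151008×10^5 s: μ = 4π²r³/T² = 2.45047×10^5 km³/s².
Semi-major axis of the transfer orbit: a_t = (13040 + 85100)/2 = 49070 km.
By Kepler's third law the transfer-orbit period is T = 2π√(a_t³/μ), so t = T/2 = 68980 s.
Converting: 68980 s ÷ 3600 s/hour = 19.16 hours.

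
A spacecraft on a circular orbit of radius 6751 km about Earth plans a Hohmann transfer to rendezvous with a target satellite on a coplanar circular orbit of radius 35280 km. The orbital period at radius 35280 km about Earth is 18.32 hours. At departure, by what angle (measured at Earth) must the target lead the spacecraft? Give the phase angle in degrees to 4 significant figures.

From Kepler's third law T² = 4π²r³/μ at r = 35280 km, T = 18.32 hours = 18.32 × 3600 s = 65952 s: μ = 4π²r³/T² = 3.98556×10^5 km³/s².
The Hohmann ellipse has a_t = (r₁ + r₂)/2 = 21015.5 km.
The half-period of the transfer ellipse is t = π√(a_t³/μ) = 15160 s.
Target angular speed ω₂ = √(μ/r₂³) = 9.527×10^-5 rad/s.
Angle swept by the target during transfer: ω₂·t = 1.4443 rad = 82.75°.
Arrival is 180° from departure on the ellipse, so φ = 180° − 82.75° = 97.25°.

φ = 97.25°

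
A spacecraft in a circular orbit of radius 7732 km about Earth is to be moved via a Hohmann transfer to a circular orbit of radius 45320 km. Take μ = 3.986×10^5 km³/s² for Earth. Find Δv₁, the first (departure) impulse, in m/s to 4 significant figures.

Δv₁ = 2205 m/s

Semi-major axis of the transfer orbit: a_t = (7732 + 45320)/2 = 26526 km.
Circular speed at r = 7732 km: v_c = √(μ/r) = 7.180 km/s.
Vis-viva on the transfer ellipse at r = 7732 km gives v_t = √[μ(2/r − 1/a_t)] = 9.385 km/s.
Δv₁ = |v_t − v_c| = |9.385 − 7.180| = 2.205 km/s.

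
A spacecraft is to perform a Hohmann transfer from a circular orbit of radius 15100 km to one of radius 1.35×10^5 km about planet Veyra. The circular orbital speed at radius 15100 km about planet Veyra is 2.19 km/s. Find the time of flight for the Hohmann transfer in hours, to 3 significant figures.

t = 66.7 hours

From the circular-orbit relation v² = μ/r at r = 15100 km: μ = v²r = (2.19)² × 15100 = 72421.1 km³/s².
Semi-major axis of the transfer orbit: a_t = (15100 + 1.350×10^5)/2 = 75050 km.
Half the transfer-orbit period gives t = π√(a_t³/μ) = 2.400×10^5 s.
Converting: 2.400×10^5 s ÷ 3600 s/hour = 66.7 hours.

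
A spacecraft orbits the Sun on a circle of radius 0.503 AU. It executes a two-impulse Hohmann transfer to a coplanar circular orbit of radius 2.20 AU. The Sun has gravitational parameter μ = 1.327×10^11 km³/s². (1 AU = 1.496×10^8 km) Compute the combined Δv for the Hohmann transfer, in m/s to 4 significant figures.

In km: r₁ = 0.503 × 1.496×10^8 = 7.52488×10^7 km; r₂ = 2.20 × 1.496×10^8 = 3.2912×10^8 km.
Semi-major axis of the transfer orbit: a_t = (7.52488×10^7 + 3.2912×10^8)/2 = 2.021844×10^8 km.
Circular speed at r₁: v₁ = √(μ/r₁) = √(1.327×10^11/7.52488×10^7) = 41.994 km/s.
On the transfer ellipse at r₁, vis-viva gives v_p = √[μ(2/r₁ − 1/a_t)] = 53.578 km/s.
First burn Δv₁ = |v_p − v₁| = 11.58 km/s.
At r₂, v₂ = √(μ/r₂) = 20.08 km/s.
Transfer-orbit speed at r₂: v_a = √[μ(2/r₂ − 1/a_t)] = 12.25 km/s.
Second burn Δv₂ = |v₂ − v_a| = 7.830 km/s.
Δv = Δv₁ + Δv₂ = 11.58 + 7.830 = 19.41 km/s.

Δv = 19410 m/s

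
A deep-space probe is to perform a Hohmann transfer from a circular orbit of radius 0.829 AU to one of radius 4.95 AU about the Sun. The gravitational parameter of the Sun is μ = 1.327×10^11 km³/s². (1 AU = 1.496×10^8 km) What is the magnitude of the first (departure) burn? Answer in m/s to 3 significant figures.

In km: r₁ = 0.829 × 1.496×10^8 = 1.240184×10^8 km; r₂ = 4.95 × 1.496×10^8 = 7.4052×10^8 km.
Transfer-ellipse semi-major axis a_t = (r₁ + r₂)/2 = (1.240184×10^8 + 7.4052×10^8)/2 = 4.322692×10^8 km.
Circular speed at r = 1.240184×10^8 km: v_c = √(μ/r) = 32.71 km/s.
Vis-viva on the transfer ellipse at r = 1.240184×10^8 km gives v_t = √[μ(2/r − 1/a_t)] = 42.81 km/s.
Δv₁ = |v_t − v_c| = |42.81 − 32.71| = 10.10 km/s.

Δv₁ = 10100 m/s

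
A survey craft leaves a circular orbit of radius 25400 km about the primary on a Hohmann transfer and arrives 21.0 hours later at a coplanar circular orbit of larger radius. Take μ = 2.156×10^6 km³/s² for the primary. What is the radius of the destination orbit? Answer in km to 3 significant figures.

r₂ = 1.90×10^5 km

Transfer time t = 21.0 hours = 75600 s, and t = π√(a_t³/μ).
So a_t = (μ t²/π²)^(1/3) = (2.156×10^6 × (75600)² / π²)^(1/3) = 1.0768×10^5 km.
Since a_t = (r₁ + r₂)/2, r₂ = 2a_t − r₁ = 2×1.0768×10^5 − 25400 = 1.8996×10^5 km.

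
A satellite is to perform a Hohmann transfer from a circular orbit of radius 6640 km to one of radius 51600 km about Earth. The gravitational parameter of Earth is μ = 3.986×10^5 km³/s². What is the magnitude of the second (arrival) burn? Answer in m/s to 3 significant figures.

The Hohmann ellipse has a_t = (r₁ + r₂)/2 = 29120 km.
Circular speed at r = 51600 km: v_c = √(μ/r) = 2.779 km/s.
Vis-viva on the transfer ellipse at r = 51600 km gives v_t = √[μ(2/r − 1/a_t)] = 1.327 km/s.
Δv₂ = |v_t − v_c| = |1.327 − 2.779| = 1.452 km/s.

Δv₂ = 1450 m/s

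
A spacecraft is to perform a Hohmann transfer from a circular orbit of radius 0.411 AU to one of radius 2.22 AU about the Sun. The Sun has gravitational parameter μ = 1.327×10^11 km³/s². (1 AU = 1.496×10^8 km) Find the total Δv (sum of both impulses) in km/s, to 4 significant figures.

Δv = 22.71 km/s

In km: r₁ = 0.411 × 1.496×10^8 = 6.14856×10^7 km; r₂ = 2.22 × 1.496×10^8 = 3.32112×10^8 km.
The Hohmann ellipse has a_t = (r₁ + r₂)/2 = 1.967988×10^8 km.
At r₁ the circular-orbit speed is v₁ = √(μ/r₁) = 46.46 km/s.
On the transfer ellipse at r₁, v² = μ(2/r − 1/a) gives v_p = √[μ(2/r₁ − 1/a_t)] = 60.35 km/s.
First burn Δv₁ = |v_p − v₁| = 13.89 km/s.
At r₂, v₂ = √(μ/r₂) = 19.989 km/s.
Transfer-orbit speed at r₂: v_a = √[μ(2/r₂ − 1/a_t)] = 11.173 km/s.
Second burn Δv₂ = |v₂ − v_a| = 8.816 km/s.
Total Δv = Δv₁ + Δv₂ = 22.71 km/s.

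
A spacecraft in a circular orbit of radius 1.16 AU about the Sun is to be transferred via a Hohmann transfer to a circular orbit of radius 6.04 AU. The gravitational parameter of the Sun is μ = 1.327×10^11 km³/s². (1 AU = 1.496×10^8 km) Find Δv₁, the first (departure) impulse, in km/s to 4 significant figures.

Δv₁ = 8.166 km/s

In km: r₁ = 1.16 × 1.496×10^8 = 1.73536×10^8 km; r₂ = 6.04 × 1.496×10^8 = 9.03584×10^8 km.
Transfer-ellipse semi-major axis a_t = (r₁ + r₂)/2 = (1.73536×10^8 + 9.03584×10^8)/2 = 5.3856×10^8 km.
Circular speed at r = 1.73536×10^8 km: v_c = √(μ/r) = 27.653 km/s.
Vis-viva on the transfer ellipse at r = 1.73536×10^8 km gives v_t = √[μ(2/r − 1/a_t)] = 35.819 km/s.
Δv₁ = |v_t − v_c| = |35.819 − 27.653| = 8.166 km/s.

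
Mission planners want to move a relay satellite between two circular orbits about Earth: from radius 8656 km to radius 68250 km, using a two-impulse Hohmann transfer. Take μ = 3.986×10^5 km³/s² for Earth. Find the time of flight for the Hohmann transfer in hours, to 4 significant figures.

Semi-major axis of the transfer orbit: a_t = (8656 + 68250)/2 = 38453 km.
By Kepler's third law the transfer-orbit period is T = 2π√(a_t³/μ), so t = T/2 = 37520 s.
Converting: 37520 s ÷ 3600 s/hour = 10.42 hours.

t = 10.42 hours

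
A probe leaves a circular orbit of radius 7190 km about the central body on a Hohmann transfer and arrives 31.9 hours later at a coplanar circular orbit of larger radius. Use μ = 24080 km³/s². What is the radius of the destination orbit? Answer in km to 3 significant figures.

r₂ = 56400 km

Transfer time t = 31.9 hours = 1.1484×10^5 s, and t = π√(a_t³/μ).
So a_t = (μ t²/π²)^(1/3) = (24080 × (1.1484×10^5)² / π²)^(1/3) = 31806 km.
Since a_t = (r₁ + r₂)/2, r₂ = 2a_t − r₁ = 2×31806 − 7190 = 56422 km.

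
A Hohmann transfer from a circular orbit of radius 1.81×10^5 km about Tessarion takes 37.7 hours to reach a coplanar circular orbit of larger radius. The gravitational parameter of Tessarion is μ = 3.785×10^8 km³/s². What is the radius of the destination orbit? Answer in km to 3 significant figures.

Transfer time t = 37.7 hours = 1.3572×10^5 s, and t = π√(a_t³/μ).
So a_t = (μ t²/π²)^(1/3) = (3.785×10^8 × (1.3572×10^5)² / π²)^(1/3) = 8.9060×10^5 km.
Since a_t = (r₁ + r₂)/2, r₂ = 2a_t − r₁ = 2×8.9060×10^5 − 1.810×10^5 = 1.6002×10^6 km.

r₂ = 1.60×10^6 km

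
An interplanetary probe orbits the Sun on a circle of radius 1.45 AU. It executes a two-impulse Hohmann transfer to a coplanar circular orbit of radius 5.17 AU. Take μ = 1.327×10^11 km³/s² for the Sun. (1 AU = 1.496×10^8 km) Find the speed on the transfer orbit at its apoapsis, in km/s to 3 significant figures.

In km: r₁ = 1.45 × 1.496×10^8 = 2.1692×10^8 km; r₂ = 5.17 × 1.496×10^8 = 7.73432×10^8 km.
Transfer-ellipse semi-major axis a_t = (r₁ + r₂)/2 = (2.1692×10^8 + 7.73432×10^8)/2 = 4.95176×10^8 km.
The apoapsis of the transfer ellipse is at r = 7.73432×10^8 km.
Vis-viva: v = √[μ(2/r − 1/a_t)] = √[1.327×10^11 × (2/7.73432×10^8 − 1/4.95176×10^8)] = 8.670 km/s.

v = 8.67 km/s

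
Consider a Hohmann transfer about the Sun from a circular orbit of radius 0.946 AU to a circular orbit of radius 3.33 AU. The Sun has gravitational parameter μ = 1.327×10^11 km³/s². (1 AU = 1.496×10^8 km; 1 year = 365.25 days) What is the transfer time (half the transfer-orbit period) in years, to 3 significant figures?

In km: r₁ = 0.946 × 1.496×10^8 = 1.415216×10^8 km; r₂ = 3.33 × 1.496×10^8 = 4.98168×10^8 km.
Transfer-ellipse semi-major axis a_t = (r₁ + r₂)/2 = (1.415216×10^8 + 4.98168×10^8)/2 = 3.198448×10^8 km.
Half the transfer-orbit period gives t = π√(a_t³/μ) = 4.933×10^7 s.
Converting: 4.933×10^7 s ÷ 3.15576×10^7 s/year (365.25 × 86400) = 1.56 years.

t = 1.56 years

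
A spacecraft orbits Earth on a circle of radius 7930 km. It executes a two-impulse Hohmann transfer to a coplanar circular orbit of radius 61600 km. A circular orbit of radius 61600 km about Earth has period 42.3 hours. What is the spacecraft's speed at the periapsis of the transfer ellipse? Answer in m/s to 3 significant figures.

v = 9430 m/s

From Kepler's third law T² = 4π²r³/μ at r = 61600 km, T = 42.3 hours = 42.3 × 3600 s = 1.5228×10^5 s: μ = 4π²r³/T² = 3.97939×10^5 km³/s².
Semi-major axis of the transfer orbit: a_t = (7930 + 61600)/2 = 34765 km.
The periapsis of the transfer ellipse is at r = 7930 km.
Applying v² = μ(2/r − 1/a_t): v = 9.430 km/s.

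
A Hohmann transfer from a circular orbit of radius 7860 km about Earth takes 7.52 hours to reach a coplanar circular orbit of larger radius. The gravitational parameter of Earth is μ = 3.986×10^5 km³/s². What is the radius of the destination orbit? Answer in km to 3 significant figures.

r₂ = 54000 km

Transfer time t = 7.52 hours = 27072 s, and t = π√(a_t³/μ).
So a_t = (μ t²/π²)^(1/3) = (3.986×10^5 × (27072)² / π²)^(1/3) = 30933 km.
Since a_t = (r₁ + r₂)/2, r₂ = 2a_t − r₁ = 2×30933 − 7860 = 54006 km.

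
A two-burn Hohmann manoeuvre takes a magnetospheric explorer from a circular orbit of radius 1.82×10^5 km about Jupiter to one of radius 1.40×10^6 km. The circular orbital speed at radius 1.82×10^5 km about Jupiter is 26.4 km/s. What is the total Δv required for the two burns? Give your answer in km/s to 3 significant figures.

Δv = 13.7 km/s

From the circular-orbit relation v² = μ/r at r = 1.82×10^5 km: μ = v²r = (26.4)² × 1.82×10^5 = 1.26847×10^8 km³/s².
The Hohmann ellipse has a_t = (r₁ + r₂)/2 = 7.910×10^5 km.
Circular speed at r₁: v₁ = √(μ/r₁) = √(1.26847×10^8/1.820×10^5) = 26.400 km/s.
Transfer-orbit speed at r₁ (v² = μ(2/r − 1/a)): v_p = √[μ(2/r₁ − 1/a_t)] = 35.122 km/s.
First burn Δv₁ = |v_p − v₁| = 8.7220 km/s.
At r₂, v₂ = √(μ/r₂) = 9.5187 km/s.
Transfer-orbit speed at r₂: v_a = √[μ(2/r₂ − 1/a_t)] = 4.5659 km/s.
Second burn Δv₂ = |v₂ − v_a| = 4.9528 km/s.
Total Δv = Δv₁ + Δv₂ = 13.67 km/s.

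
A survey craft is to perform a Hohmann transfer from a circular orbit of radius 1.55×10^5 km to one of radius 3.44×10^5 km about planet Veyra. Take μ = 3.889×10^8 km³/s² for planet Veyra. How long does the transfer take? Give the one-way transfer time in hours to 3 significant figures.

t = 5.51 hours

Transfer-ellipse semi-major axis a_t = (r₁ + r₂)/2 = (1.550×10^5 + 3.440×10^5)/2 = 2.495×10^5 km.
Transfer time t = π√(a_t³/μ) = π√((2.495×10^5)³ / 3.889×10^8) = 19850 s.
Converting: 19850 s ÷ 3600 s/hour = 5.51 hours.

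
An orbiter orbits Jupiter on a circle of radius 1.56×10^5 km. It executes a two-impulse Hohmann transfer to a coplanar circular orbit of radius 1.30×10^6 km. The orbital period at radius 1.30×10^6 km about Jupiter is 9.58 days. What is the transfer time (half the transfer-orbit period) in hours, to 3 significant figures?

t = 48.2 hours

From Kepler's third law T² = 4π²r³/μ at r = 1.30×10^6 km, T = 9.58 days = 9.58 × 86400 s = 8.27712×10^5 s: μ = 4π²r³/T² = 1.26599×10^8 km³/s².
Semi-major axis of the transfer orbit: a_t = (1.560×10^5 + 1.300×10^6)/2 = 7.280×10^5 km.
By Kepler's third law the transfer-orbit period is T = 2π√(a_t³/μ), so t = T/2 = 1.734×10^5 s.
Converting: 1.734×10^5 s ÷ 3600 s/hour = 48.2 hours.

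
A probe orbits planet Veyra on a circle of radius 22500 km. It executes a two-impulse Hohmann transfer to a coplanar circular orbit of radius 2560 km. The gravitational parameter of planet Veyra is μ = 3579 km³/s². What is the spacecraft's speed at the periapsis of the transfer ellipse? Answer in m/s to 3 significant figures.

Transfer-ellipse semi-major axis a_t = (r₁ + r₂)/2 = (22500 + 2560)/2 = 12530 km.
At periapsis, r = 2560 km.
From the vis-viva equation, v = √[μ(2/r − 1/a_t)] = 1.584 km/s.

v = 1580 m/s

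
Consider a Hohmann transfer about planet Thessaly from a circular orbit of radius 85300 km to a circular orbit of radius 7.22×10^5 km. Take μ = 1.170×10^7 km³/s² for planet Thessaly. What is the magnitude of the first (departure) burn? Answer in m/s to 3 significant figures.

Δv₁ = 3950 m/s

Semi-major axis of the transfer orbit: a_t = (85300 + 7.220×10^5)/2 = 4.0365×10^5 km.
On the circular orbit at r = 85300 km, v_c = √(μ/r) = 11.7117 km/s.
Transfer-orbit speed at the same r (vis-viva, a = a_t): v_t = √[μ(2/r − 1/a_t)] = 15.6633 km/s.
Δv₁ = |v_t − v_c| = |15.6633 − 11.7117| = 3.952 km/s.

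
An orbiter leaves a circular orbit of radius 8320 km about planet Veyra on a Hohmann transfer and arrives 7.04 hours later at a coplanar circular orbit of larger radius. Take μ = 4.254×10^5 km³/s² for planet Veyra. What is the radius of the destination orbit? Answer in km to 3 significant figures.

Transfer time t = 7.04 hours = 25344 s, and t = π√(a_t³/μ).
So a_t = (μ t²/π²)^(1/3) = (4.254×10^5 × (25344)² / π²)^(1/3) = 30252 km.
Since a_t = (r₁ + r₂)/2, r₂ = 2a_t − r₁ = 2×30252 − 8320 = 52184 km.

r₂ = 52200 km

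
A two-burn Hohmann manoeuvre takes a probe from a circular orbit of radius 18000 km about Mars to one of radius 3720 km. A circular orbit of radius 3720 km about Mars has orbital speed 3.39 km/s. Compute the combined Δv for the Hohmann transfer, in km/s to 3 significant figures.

Δv = 1.61 km/s

From the circular-orbit relation v² = μ/r at r = 3720 km: μ = v²r = (3.39)² × 3720 = 42750.6 km³/s².
Transfer-ellipse semi-major axis a_t = (r₁ + r₂)/2 = (18000 + 3720)/2 = 10860 km.
At r₁ the circular-orbit speed is v₁ = √(μ/r₁) = 1.541115 km/s.
On the transfer ellipse at r₁, vis-viva gives v_a = √[μ(2/r₁ − 1/a_t)] = 0.9019687 km/s.
First burn Δv₁ = |v_a − v₁| = 0.63915 km/s.
Circular speed at r₂: v₂ = √(μ/r₂) = 3.39000 km/s.
Transfer-orbit speed at r₂: v_p = √[μ(2/r₂ − 1/a_t)] = 4.36436 km/s.
Second burn Δv₂ = |v₂ − v_p| = 0.97436 km/s.
Δv = Δv₁ + Δv₂ = 0.63915 + 0.97436 = 1.614 km/s.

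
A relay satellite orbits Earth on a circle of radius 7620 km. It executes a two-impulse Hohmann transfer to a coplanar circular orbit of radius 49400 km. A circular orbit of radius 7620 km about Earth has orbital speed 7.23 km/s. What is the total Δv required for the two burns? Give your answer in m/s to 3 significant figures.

From the circular-orbit relation v² = μ/r at r = 7620 km: μ = v²r = (7.23)² × 7620 = 3.98319×10^5 km³/s².
Transfer-ellipse semi-major axis a_t = (r₁ + r₂)/2 = (7620 + 49400)/2 = 28510 km.
Circular speed at r₁: v₁ = √(μ/r₁) = √(3.98319×10^5/7620) = 7.230 km/s.
On the transfer ellipse at r₁, vis-viva gives v_p = √[μ(2/r₁ − 1/a_t)] = 9.517 km/s.
First burn Δv₁ = |v_p − v₁| = 2.287 km/s.
Circular speed at r₂: v₂ = √(μ/r₂) = 2.840 km/s.
Transfer-orbit speed at r₂: v_a = √[μ(2/r₂ − 1/a_t)] = 1.468 km/s.
Second burn Δv₂ = |v₂ − v_a| = 1.372 km/s.
Total Δv = Δv₁ + Δv₂ = 3.659 km/s.

Δv = 3660 m/s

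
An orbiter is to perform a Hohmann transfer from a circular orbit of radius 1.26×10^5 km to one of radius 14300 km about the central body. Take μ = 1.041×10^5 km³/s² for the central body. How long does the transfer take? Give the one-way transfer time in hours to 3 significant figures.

Semi-major axis of the transfer orbit: a_t = (1.260×10^5 + 14300)/2 = 70150 km.
By Kepler's third law the transfer-orbit period is T = 2π√(a_t³/μ), so t = T/2 = 1.8091×10^5 s.
Converting: 1.8091×10^5 s ÷ 3600 s/hour = 50.3 hours.

t = 50.3 hours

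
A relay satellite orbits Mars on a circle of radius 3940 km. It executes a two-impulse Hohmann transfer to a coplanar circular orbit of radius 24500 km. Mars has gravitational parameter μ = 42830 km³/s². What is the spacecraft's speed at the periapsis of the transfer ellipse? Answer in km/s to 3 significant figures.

The Hohmann ellipse has a_t = (r₁ + r₂)/2 = 14220 km.
The periapsis of the transfer ellipse is at r = 3940 km.
From the vis-viva equation, v = √[μ(2/r − 1/a_t)] = 4.328 km/s.

v = 4.33 km/s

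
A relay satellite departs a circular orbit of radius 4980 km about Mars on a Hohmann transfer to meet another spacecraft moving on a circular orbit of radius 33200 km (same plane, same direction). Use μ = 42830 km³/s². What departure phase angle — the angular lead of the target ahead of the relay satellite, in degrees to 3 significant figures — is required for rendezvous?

Semi-major axis of the transfer orbit: a_t = (4980 + 33200)/2 = 19090 km.
Transfer time t = π√(a_t³/μ) = 40040 s.
Target angular speed ω₂ = √(μ/r₂³) = 3.421×10^-5 rad/s.
Angle swept by the target during transfer: ω₂·t = 1.3698 rad = 78.48°.
The relay satellite traverses 180° on the transfer ellipse, so the target must lead by 180° − 78.48° = 102°.

φ = 102°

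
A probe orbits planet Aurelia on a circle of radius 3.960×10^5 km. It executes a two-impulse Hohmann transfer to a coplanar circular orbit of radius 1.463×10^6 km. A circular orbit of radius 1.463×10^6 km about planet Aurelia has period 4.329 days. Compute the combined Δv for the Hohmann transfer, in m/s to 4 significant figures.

From Kepler's third law T² = 4π²r³/μ at r = 1.463×10^6 km, T = 4.329 days = 4.329 × 86400 s = 3.740256×10^5 s: μ = 4π²r³/T² = 8.83670×10^8 km³/s².
Transfer-ellipse semi-major axis a_t = (r₁ + r₂)/2 = (3.960×10^5 + 1.463×10^6)/2 = 9.295×10^5 km.
Circular speed at r₁: v₁ = √(μ/r₁) = √(8.83670×10^8/3.960×10^5) = 47.239 km/s.
Transfer-orbit speed at r₁ (vis-viva equation): v_p = √[μ(2/r₁ − 1/a_t)] = 59.265 km/s.
First burn Δv₁ = |v_p − v₁| = 12.026 km/s.
At r₂, v₂ = √(μ/r₂) = 24.57666 km/s.
Transfer-orbit speed at r₂: v_a = √[μ(2/r₂ − 1/a_t)] = 16.04153 km/s.
Second burn Δv₂ = |v₂ − v_a| = 8.5351 km/s.
Δv = Δv₁ + Δv₂ = 12.026 + 8.5351 = 20.56 km/s.

Δv = 20560 m/s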